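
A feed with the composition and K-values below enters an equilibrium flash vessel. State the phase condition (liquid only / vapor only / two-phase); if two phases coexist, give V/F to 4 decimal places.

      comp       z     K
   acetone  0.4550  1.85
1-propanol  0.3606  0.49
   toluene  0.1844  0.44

two-phase, V/F = 0.2221

ΣzᵢKᵢ = 1.0996; Σzᵢ/Kᵢ = 1.4010.
Both exceed 1, so a two-phase solution exists.
Iterate (Newton) starting at ψ = 0.51:
  ψ = 0.5100: g = -0.12331, g' = -0.4446 → ψ = 0.2327
  ψ = 0.2327: g = -0.00450, g' = -0.4263 → ψ = 0.2221
Converged at ψ = 0.2221.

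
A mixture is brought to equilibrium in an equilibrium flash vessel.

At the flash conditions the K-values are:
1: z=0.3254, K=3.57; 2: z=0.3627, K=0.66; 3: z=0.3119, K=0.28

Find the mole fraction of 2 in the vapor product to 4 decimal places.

Newton iteration, ψ⁰ = 0.5:
  ψ = 0.5000: g = -0.13348, g' = -0.8672 → ψ = 0.3461
  ψ = 0.3461: g = 0.00374, g' = -0.9427 → ψ = 0.3501
Converged at ψ = 0.3501.
Compositions from xᵢ = zᵢ/(1+ψ(Kᵢ−1)), yᵢ = Kᵢxᵢ:
  1: x = 0.1713, y = 0.6115
  2: x = 0.4117, y = 0.2717
  3: x = 0.4170, y = 0.1168

y_2 = 0.2717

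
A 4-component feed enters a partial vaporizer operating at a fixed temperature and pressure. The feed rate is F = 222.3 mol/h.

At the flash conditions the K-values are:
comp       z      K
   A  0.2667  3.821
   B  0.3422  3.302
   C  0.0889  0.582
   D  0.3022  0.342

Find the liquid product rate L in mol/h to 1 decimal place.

L = 37.6 mol/h

Rachford–Rice: g(ψ) = Σ zᵢ(Kᵢ−1)/(1+ψ(Kᵢ−1)) = 0.
g(0) = ΣzᵢKᵢ − 1 = 1.3041 and g(1) = 1 − Σzᵢ/Kᵢ = -0.2098, so a root lies in (0, 1).
Iterate (Newton) starting at ψ = 0.48:
  ψ = 0.4800: g = 0.35670, g' = -1.0961 → ψ = 0.8054
  ψ = 0.8054: g = 0.02686, g' = -1.0484 → ψ = 0.8310
  ψ = 0.8310: g = -0.00035, g' = -1.0770 → ψ = 0.8307
Converged at ψ = 0.8307.
Then V = ψ·F = 0.8307·222.3 = 184.7 mol/h and L = F − V = 37.6 mol/h.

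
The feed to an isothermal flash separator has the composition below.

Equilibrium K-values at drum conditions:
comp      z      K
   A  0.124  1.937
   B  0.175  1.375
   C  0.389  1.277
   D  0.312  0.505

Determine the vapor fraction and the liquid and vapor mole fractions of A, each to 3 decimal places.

Let ψ = V/F and solve Σ zᵢ(Kᵢ−1)/(1+ψ(Kᵢ−1)) = 0.
Feasibility: ΣzᵢKᵢ = 1.135, Σzᵢ/Kᵢ = 1.114 — both > 1, two phases present.
Newton iteration, ψ⁰ = 0.44:
  ψ = 0.440: g = 0.0372, g' = -0.221 → ψ = 0.608
  ψ = 0.608: g = -0.0013, g' = -0.239 → ψ = 0.603
Converged at ψ = 0.603.
Compositions from xᵢ = zᵢ/(1+ψ(Kᵢ−1)), yᵢ = Kᵢxᵢ:
  A: x = 0.079, y = 0.153
  B: x = 0.143, y = 0.196
  C: x = 0.333, y = 0.426
  D: x = 0.445, y = 0.225

ψ = 0.603, x_A = 0.079, y_A = 0.153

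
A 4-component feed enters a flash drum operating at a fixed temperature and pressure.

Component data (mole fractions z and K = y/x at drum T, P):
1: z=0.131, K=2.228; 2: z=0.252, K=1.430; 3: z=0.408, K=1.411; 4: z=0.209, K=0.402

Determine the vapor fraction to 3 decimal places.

Iterate (Newton) starting at ψ = 0.5:
  ψ = 0.500: g = 0.1497, g' = -0.307 → ψ = 0.988
  ψ = 0.988: g = -0.0373, g' = -0.544 → ψ = 0.919
  ψ = 0.919: g = -0.0026, g' = -0.472 → ψ = 0.914
Converged at ψ = 0.914.

ψ = 0.914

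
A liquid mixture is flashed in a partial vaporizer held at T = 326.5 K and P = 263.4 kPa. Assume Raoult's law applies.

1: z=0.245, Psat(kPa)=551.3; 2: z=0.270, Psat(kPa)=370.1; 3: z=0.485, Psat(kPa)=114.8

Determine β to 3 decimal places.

Raoult's law: Kᵢ = Pᵢˢᵃᵗ/P = Pᵢˢᵃᵗ/263.4.
  K_1 = 551.3/263.4 = 2.09301, K_2 = 370.1/263.4 = 1.40509, K_3 = 114.8/263.4 = 0.43584
Let β = V/F and solve Σ zᵢ(Kᵢ−1)/(1+β(Kᵢ−1)) = 0.
g(0) = ΣzᵢKᵢ − 1 = 0.104 and g(1) = 1 − Σzᵢ/Kᵢ = -0.422, so a root lies in (0, 1).
Iterate (Newton) starting at β = 0.61:
  β = 0.610: g = -0.1688, g' = -0.493 → β = 0.267
  β = 0.267: g = -0.0163, g' = -0.425 → β = 0.229
Converged at β = 0.229.

β = 0.229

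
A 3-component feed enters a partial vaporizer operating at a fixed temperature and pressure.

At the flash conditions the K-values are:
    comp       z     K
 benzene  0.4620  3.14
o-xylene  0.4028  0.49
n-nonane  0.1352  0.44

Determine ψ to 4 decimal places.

Let ψ = V/F and solve Σ zᵢ(Kᵢ−1)/(1+ψ(Kᵢ−1)) = 0.
Check two-phase: ΣzᵢKᵢ = 1.7075 > 1 and Σzᵢ/Kᵢ = 1.2764 > 1, so g(0) = 0.7075 > 0 and g(1) = -0.2764 < 0.
Newton iteration, ψ⁰ = 0.5:
  ψ = 0.5000: g = 0.09673, g' = -0.7643 → ψ = 0.6265
  ψ = 0.6265: g = 0.00383, g' = -0.7130 → ψ = 0.6319
Converged at ψ = 0.6319.

ψ = 0.6319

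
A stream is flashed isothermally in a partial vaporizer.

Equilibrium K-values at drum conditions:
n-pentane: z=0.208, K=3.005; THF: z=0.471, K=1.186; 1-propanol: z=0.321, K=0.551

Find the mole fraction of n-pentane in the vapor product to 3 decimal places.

Material balance + equilibrium reduce to Σ zᵢ(Kᵢ−1)/(1+V/F(Kᵢ−1)) = 0.
Check two-phase: ΣzᵢKᵢ = 1.361 > 1 and Σzᵢ/Kᵢ = 1.049 > 1, so g(0) = 0.361 > 0 and g(1) = -0.049 < 0.
Newton iteration, V/F⁰ = 0.5:
  V/F = 0.500: g = 0.1026, g' = -0.330 → V/F = 0.811
  V/F = 0.811: g = 0.0083, g' = -0.294 → V/F = 0.839
Converged at V/F = 0.839.
Compositions from xᵢ = zᵢ/(1+V/F(Kᵢ−1)), yᵢ = Kᵢxᵢ:
  n-pentane: x = 0.078, y = 0.233
  THF: x = 0.407, y = 0.483
  1-propanol: x = 0.515, y = 0.284

y_n-pentane = 0.233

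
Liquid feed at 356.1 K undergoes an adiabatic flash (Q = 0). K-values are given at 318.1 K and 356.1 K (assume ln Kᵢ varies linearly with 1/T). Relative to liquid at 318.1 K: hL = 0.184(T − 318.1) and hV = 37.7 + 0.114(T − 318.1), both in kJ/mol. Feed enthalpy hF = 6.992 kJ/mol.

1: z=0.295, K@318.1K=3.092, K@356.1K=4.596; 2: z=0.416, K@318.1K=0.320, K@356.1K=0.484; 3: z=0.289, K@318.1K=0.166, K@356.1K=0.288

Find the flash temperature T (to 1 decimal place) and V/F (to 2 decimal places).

T = 328.9 K, V/F = 0.14

Adiabatic flash: solve Rachford–Rice at each trial T, then check hF = ψ·hV(T) + (1−ψ)·hL(T).
  T = 318.1 K: K = (3.092, 0.320, 0.166), RR gives ψ = 0.060, H_out = 2.254 kJ/mol
  T = 356.1 K: K = (4.596, 0.484, 0.288), RR gives ψ = 0.296, H_out = 17.358 kJ/mol
  T = 337.1 K: K = (3.812, 0.398, 0.222), RR gives ψ = 0.186, H_out = 10.258 kJ/mol
  T = 327.6 K: K = (3.444, 0.358, 0.193), RR gives ψ = 0.127, H_out = 6.438 kJ/mol
  T = 332.4 K: K = (3.628, 0.378, 0.207), RR gives ψ = 0.157, H_out = 8.403 kJ/mol
  T = 330.0 K: K = (3.535, 0.368, 0.200), RR gives ψ = 0.142, H_out = 7.431 kJ/mol
Linear interpolation between T = 327.6 (H_out = 6.438) and T = 330.0 (H_out = 7.431) on hF = 6.992 gives T ≈ 328.9 K, at which ψ = 0.14.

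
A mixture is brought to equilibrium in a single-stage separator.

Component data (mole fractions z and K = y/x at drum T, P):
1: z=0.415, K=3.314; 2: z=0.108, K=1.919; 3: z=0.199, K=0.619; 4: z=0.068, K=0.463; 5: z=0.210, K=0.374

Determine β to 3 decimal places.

Rachford–Rice: g(β) = Σ zᵢ(Kᵢ−1)/(1+β(Kᵢ−1)) = 0.
Feasibility: ΣzᵢKᵢ = 1.816, Σzᵢ/Kᵢ = 1.211 — both > 1, two phases present.
Newton–Raphson from β = 0.5:
  β = 0.500: g = 0.1783, g' = -0.776 → β = 0.730
  β = 0.730: g = 0.0094, g' = -0.727 → β = 0.743
Converged at β = 0.743.

β = 0.743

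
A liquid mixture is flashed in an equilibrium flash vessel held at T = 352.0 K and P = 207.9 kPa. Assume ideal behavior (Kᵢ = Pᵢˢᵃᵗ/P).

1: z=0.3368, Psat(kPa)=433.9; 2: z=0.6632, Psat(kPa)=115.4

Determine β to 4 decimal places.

Raoult's law: Kᵢ = Pᵢˢᵃᵗ/P = Pᵢˢᵃᵗ/207.9.
  K_1 = 433.9/207.9 = 2.087061, K_2 = 115.4/207.9 = 0.555075
Let β = V/F and solve Σ zᵢ(Kᵢ−1)/(1+β(Kᵢ−1)) = 0.
Check two-phase: ΣzᵢKᵢ = 1.0710 > 1 and Σzᵢ/Kᵢ = 1.3562 > 1, so g(0) = 0.0710 > 0 and g(1) = -0.3562 < 0.
Binary case is linear: z₁(K₁−1)(1+β(K₂−1)) + z₂(K₂−1)(1+β(K₁−1)) = 0
⇒ β = [z₁(K₁−1)+z₂(K₂−1)] / [−(K₁−1)(K₂−1)] = 0.07105/0.48366 = 0.1469

β = 0.1469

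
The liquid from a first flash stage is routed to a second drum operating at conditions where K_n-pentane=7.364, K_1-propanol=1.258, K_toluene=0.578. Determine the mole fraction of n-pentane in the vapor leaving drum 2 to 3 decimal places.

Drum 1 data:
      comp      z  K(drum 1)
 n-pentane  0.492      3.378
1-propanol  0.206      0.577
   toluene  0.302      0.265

y_n-pentane (drum 2) = 0.288

Drum 1:
Let ψ₁ = V/F and solve Σ zᵢ(Kᵢ−1)/(1+ψ₁(Kᵢ−1)) = 0.
Check two-phase: ΣzᵢKᵢ = 1.861 > 1 and Σzᵢ/Kᵢ = 1.642 > 1, so g(0) = 0.861 > 0 and g(1) = -0.642 < 0.
Newton iteration, ψ₁⁰ = 0.5:
  ψ₁ = 0.500: g = 0.0730, g' = -1.048 → ψ₁ = 0.570
Converged at ψ₁ = 0.570.
Drum-1 compositions:
  n-pentane: x = 0.209, y = 0.706
  1-propanol: x = 0.271, y = 0.157
  toluene: x = 0.520, y = 0.138
Drum-2 feed = drum-1 liquid: z₂ = (0.2089, 0.2714, 0.5197).
Drum 2:
Rachford–Rice: g(ψ₂) = Σ zᵢ(Kᵢ−1)/(1+ψ₂(Kᵢ−1)) = 0.
Check two-phase: ΣzᵢKᵢ = 2.180 > 1 and Σzᵢ/Kᵢ = 1.143 > 1, so g(0) = 1.180 > 0 and g(1) = -0.143 < 0.
Iterate (Newton) starting at ψ₂ = 0.5:
  ψ₂ = 0.500: g = 0.1020, g' = -0.647 → ψ₂ = 0.658
  ψ₂ = 0.658: g = 0.0127, g' = -0.505 → ψ₂ = 0.683
Converged at ψ₂ = 0.683.
  n-pentane: x = 0.039, y = 0.288
  1-propanol: x = 0.231, y = 0.290
  toluene: x = 0.730, y = 0.422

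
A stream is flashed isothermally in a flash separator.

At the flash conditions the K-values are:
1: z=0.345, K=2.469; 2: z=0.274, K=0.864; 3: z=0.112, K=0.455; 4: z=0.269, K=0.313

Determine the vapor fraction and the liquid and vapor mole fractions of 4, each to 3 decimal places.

Material balance + equilibrium reduce to Σ zᵢ(Kᵢ−1)/(1+ψ(Kᵢ−1)) = 0.
Feasibility: ΣzᵢKᵢ = 1.224, Σzᵢ/Kᵢ = 1.562 — both > 1, two phases present.
Newton iteration, ψ⁰ = 0.35:
  ψ = 0.350: g = -0.0231, g' = -0.601 → ψ = 0.311
  ψ = 0.311: g = 0.0001, g' = -0.610 → ψ = 0.312
Converged at ψ = 0.312.
Compositions from xᵢ = zᵢ/(1+ψ(Kᵢ−1)), yᵢ = Kᵢxᵢ:
  1: x = 0.237, y = 0.584
  2: x = 0.286, y = 0.247
  3: x = 0.135, y = 0.061
  4: x = 0.342, y = 0.107

ψ = 0.312, x_4 = 0.342, y_4 = 0.107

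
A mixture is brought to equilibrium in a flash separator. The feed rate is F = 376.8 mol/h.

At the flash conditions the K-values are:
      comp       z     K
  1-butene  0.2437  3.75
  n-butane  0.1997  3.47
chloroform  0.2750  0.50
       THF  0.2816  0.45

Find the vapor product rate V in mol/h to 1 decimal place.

Let β = V/F and solve Σ zᵢ(Kᵢ−1)/(1+β(Kᵢ−1)) = 0.
Check two-phase: ΣzᵢKᵢ = 1.8711 > 1 and Σzᵢ/Kᵢ = 1.2983 > 1, so g(0) = 0.8711 > 0 and g(1) = -0.2983 < 0.
Newton–Raphson from β = 0.5:
  β = 0.5000: g = 0.10592, g' = -0.8549 → β = 0.6239
  β = 0.6239: g = 0.00527, g' = -0.7812 → β = 0.6306
Converged at β = 0.6306.
Then V = β·F = 0.6306·376.8 = 237.6 mol/h and L = F − V = 139.2 mol/h.

V = 237.6 mol/h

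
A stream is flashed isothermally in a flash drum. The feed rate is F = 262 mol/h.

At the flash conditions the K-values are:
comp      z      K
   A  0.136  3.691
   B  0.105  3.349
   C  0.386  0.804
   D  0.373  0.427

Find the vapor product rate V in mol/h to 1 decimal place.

V = 81.9 mol/h

Material balance + equilibrium reduce to Σ zᵢ(Kᵢ−1)/(1+ψ(Kᵢ−1)) = 0.
Feasibility: ΣzᵢKᵢ = 1.323, Σzᵢ/Kᵢ = 1.422 — both > 1, two phases present.
Newton–Raphson from ψ = 0.38:
  ψ = 0.380: g = -0.0437, g' = -0.620 → ψ = 0.310
  ψ = 0.310: g = 0.0021, g' = -0.685 → ψ = 0.313
Converged at ψ = 0.313.
Then V = ψ·F = 0.3126·262 = 81.9 mol/h and L = F − V = 180.1 mol/h.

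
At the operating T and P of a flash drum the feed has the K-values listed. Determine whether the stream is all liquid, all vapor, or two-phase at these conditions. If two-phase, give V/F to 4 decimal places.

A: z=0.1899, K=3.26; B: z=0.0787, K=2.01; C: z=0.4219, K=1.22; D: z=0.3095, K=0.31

two-phase, V/F = 0.5194

ΣzᵢKᵢ = 1.3879; Σzᵢ/Kᵢ = 1.4416.
Both exceed 1, so a two-phase solution exists.
Material balance + equilibrium reduce to Σ zᵢ(Kᵢ−1)/(1+ψ(Kᵢ−1)) = 0.
Newton iteration, ψ⁰ = 0.5:
  ψ = 0.5000: g = 0.01189, g' = -0.6093 → ψ = 0.5195
  ψ = 0.5195: g = -0.00005, g' = -0.6142 → ψ = 0.5194
Converged at ψ = 0.5194.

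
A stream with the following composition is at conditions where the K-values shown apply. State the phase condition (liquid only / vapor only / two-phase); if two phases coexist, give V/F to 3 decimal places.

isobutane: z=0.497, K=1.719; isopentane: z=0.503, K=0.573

two-phase, V/F = 0.464

ΣzᵢKᵢ = 1.143; Σzᵢ/Kᵢ = 1.167.
Both exceed 1, so a two-phase solution exists.
Material balance + equilibrium reduce to Σ zᵢ(Kᵢ−1)/(1+ψ(Kᵢ−1)) = 0.
Newton–Raphson from ψ = 0.6:
  ψ = 0.600: g = -0.0391, g' = -0.291 → ψ = 0.466
  ψ = 0.466: g = -0.0004, g' = -0.287 → ψ = 0.464
Converged at ψ = 0.464.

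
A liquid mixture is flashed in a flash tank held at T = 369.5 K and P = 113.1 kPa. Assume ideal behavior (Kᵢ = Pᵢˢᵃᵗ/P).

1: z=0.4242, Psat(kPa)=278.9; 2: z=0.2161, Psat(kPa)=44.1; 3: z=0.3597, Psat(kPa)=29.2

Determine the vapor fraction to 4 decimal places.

Raoult's law: Kᵢ = Pᵢˢᵃᵗ/P = Pᵢˢᵃᵗ/113.1.
  K_1 = 278.9/113.1 = 2.465959, K_2 = 44.1/113.1 = 0.389920, K_3 = 29.2/113.1 = 0.258179
Newton iteration, ψ⁰ = 0.4:
  ψ = 0.4000: g = -0.16182, g' = -0.9032 → ψ = 0.2208
  ψ = 0.2208: g = -0.00171, g' = -0.9108 → ψ = 0.2190
Converged at ψ = 0.2190.

ψ = 0.2190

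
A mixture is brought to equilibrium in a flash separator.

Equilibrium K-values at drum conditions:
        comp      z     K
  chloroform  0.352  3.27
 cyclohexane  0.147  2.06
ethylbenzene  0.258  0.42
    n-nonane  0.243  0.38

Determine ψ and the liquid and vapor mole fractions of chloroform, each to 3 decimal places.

Material balance + equilibrium reduce to Σ zᵢ(Kᵢ−1)/(1+ψ(Kᵢ−1)) = 0.
Check two-phase: ΣzᵢKᵢ = 1.655 > 1 and Σzᵢ/Kᵢ = 1.433 > 1, so g(0) = 0.655 > 0 and g(1) = -0.433 < 0.
Iterate (Newton) starting at ψ = 0.5:
  ψ = 0.500: g = 0.0470, g' = -0.837 → ψ = 0.556
  ψ = 0.556: g = 0.0004, g' = -0.826 → ψ = 0.557
Converged at ψ = 0.557.
Compositions from xᵢ = zᵢ/(1+ψ(Kᵢ−1)), yᵢ = Kᵢxᵢ:
  chloroform: x = 0.156, y = 0.509
  cyclohexane: x = 0.092, y = 0.190
  ethylbenzene: x = 0.381, y = 0.160
  n-nonane: x = 0.371, y = 0.141

ψ = 0.557, x_chloroform = 0.156, y_chloroform = 0.509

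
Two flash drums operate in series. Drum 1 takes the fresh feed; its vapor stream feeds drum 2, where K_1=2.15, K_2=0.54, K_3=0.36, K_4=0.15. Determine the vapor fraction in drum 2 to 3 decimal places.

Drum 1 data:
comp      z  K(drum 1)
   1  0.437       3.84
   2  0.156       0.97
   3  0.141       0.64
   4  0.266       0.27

Drum 1:
Rachford–Rice: g(ψ₁) = Σ zᵢ(Kᵢ−1)/(1+ψ₁(Kᵢ−1)) = 0.
Check two-phase: ΣzᵢKᵢ = 1.991 > 1 and Σzᵢ/Kᵢ = 1.480 > 1, so g(0) = 0.991 > 0 and g(1) = -0.480 < 0.
Newton–Raphson from ψ₁ = 0.63:
  ψ₁ = 0.630: g = 0.0150, g' = -0.970 → ψ₁ = 0.645
Converged at ψ₁ = 0.645.
Drum-1 compositions:
  1: x = 0.154, y = 0.592
  2: x = 0.159, y = 0.154
  3: x = 0.184, y = 0.118
  4: x = 0.503, y = 0.136
Drum-2 feed = drum-1 vapor: z₂ = (0.5923, 0.1543, 0.1176, 0.1358).
Drum 2:
Rachford–Rice: g(ψ₂) = Σ zᵢ(Kᵢ−1)/(1+ψ₂(Kᵢ−1)) = 0.
g(0) = ΣzᵢKᵢ − 1 = 0.420 and g(1) = 1 − Σzᵢ/Kᵢ = -0.793, so a root lies in (0, 1).
Newton–Raphson from ψ₂ = 0.5:
  ψ₂ = 0.500: g = 0.0289, g' = -0.772 → ψ₂ = 0.537
Converged at ψ₂ = 0.537.
  1: x = 0.366, y = 0.787
  2: x = 0.205, y = 0.111
  3: x = 0.179, y = 0.064
  4: x = 0.250, y = 0.037

V/F (drum 2) = 0.537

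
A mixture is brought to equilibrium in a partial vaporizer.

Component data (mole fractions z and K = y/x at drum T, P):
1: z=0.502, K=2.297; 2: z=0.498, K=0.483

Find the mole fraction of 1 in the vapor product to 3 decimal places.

Material balance + equilibrium reduce to Σ zᵢ(Kᵢ−1)/(1+β(Kᵢ−1)) = 0.
g(0) = ΣzᵢKᵢ − 1 = 0.394 and g(1) = 1 − Σzᵢ/Kᵢ = -0.250, so a root lies in (0, 1).
Binary case is linear: z₁(K₁−1)(1+β(K₂−1)) + z₂(K₂−1)(1+β(K₁−1)) = 0
⇒ β = [z₁(K₁−1)+z₂(K₂−1)] / [−(K₁−1)(K₂−1)] = 0.3936/0.6705 = 0.587
Compositions from xᵢ = zᵢ/(1+β(Kᵢ−1)), yᵢ = Kᵢxᵢ:
  1: x = 0.285, y = 0.655
  2: x = 0.715, y = 0.345

y_1 = 0.655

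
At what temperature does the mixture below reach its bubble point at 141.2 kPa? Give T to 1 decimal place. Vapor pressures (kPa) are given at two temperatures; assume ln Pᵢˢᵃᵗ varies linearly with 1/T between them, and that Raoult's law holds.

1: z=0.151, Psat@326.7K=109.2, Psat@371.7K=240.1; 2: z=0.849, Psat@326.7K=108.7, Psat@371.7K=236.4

T = 340.5 K

Bubble-point temperature: ΣzᵢPᵢˢᵃᵗ(T) = P. Interpolate ln Pᵢˢᵃᵗ = aᵢ + bᵢ/T.
  T = 326.7 K: ΣzᵢPᵢˢᵃᵗ = 108.78 kPa
  T = 371.7 K: ΣzᵢPᵢˢᵃᵗ = 236.96 kPa
  T = 349.2 K: ΣzᵢPᵢˢᵃᵗ = 164.62 kPa
  T = 337.9 K: ΣzᵢPᵢˢᵃᵗ = 134.62 kPa
  T = 343.5 K: ΣzᵢPᵢˢᵃᵗ = 148.98 kPa
  T = 340.7 K: ΣzᵢPᵢˢᵃᵗ = 141.68 kPa
Interpolating between 337.9 K and 340.7 K gives T ≈ 340.5 K.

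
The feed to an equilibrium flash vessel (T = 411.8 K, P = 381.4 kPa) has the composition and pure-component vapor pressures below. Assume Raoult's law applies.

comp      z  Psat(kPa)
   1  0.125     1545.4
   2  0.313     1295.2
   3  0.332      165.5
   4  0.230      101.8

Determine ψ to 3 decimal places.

ψ = 0.466

Raoult's law: Kᵢ = Pᵢˢᵃᵗ/P = Pᵢˢᵃᵗ/381.4.
  K_1 = 1545.4/381.4 = 4.05191, K_2 = 1295.2/381.4 = 3.39591, K_3 = 165.5/381.4 = 0.43393, K_4 = 101.8/381.4 = 0.26691
Let ψ = V/F and solve Σ zᵢ(Kᵢ−1)/(1+ψ(Kᵢ−1)) = 0.
Check two-phase: ΣzᵢKᵢ = 1.775 > 1 and Σzᵢ/Kᵢ = 1.750 > 1, so g(0) = 0.775 > 0 and g(1) = -0.750 < 0.
Iterate (Newton) starting at ψ = 0.3:
  ψ = 0.300: g = 0.1929, g' = -1.283 → ψ = 0.450
  ψ = 0.450: g = 0.0174, g' = -1.089 → ψ = 0.466
Converged at ψ = 0.466.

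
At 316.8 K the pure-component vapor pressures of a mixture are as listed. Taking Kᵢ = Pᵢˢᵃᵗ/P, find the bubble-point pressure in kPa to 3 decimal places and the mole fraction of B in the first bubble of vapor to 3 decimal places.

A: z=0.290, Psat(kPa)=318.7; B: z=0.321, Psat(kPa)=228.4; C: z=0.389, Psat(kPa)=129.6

Pbub = 216.154 kPa, y_B = 0.339

At the bubble point ψ → 0, so ΣzᵢKᵢ = 1 with Kᵢ = Pᵢˢᵃᵗ/P ⇒ P = ΣzᵢPᵢˢᵃᵗ.
P = 0.290·318.7 + 0.321·228.4 + 0.389·129.6 = 216.154 kPa
yᵢ = zᵢPᵢˢᵃᵗ/P ⇒ y_B = 0.321·228.4/216.154 = 0.339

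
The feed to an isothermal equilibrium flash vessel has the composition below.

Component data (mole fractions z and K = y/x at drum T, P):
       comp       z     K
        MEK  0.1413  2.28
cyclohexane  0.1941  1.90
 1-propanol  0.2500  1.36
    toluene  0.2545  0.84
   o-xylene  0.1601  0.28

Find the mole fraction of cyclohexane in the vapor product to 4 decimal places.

Let β = V/F and solve Σ zᵢ(Kᵢ−1)/(1+β(Kᵢ−1)) = 0.
g(0) = ΣzᵢKᵢ − 1 = 0.2896 and g(1) = 1 − Σzᵢ/Kᵢ = -0.2227, so a root lies in (0, 1).
Newton iteration, β⁰ = 0.5:
  β = 0.5000: g = 0.08266, g' = -0.3944 → β = 0.7096
  β = 0.7096: g = -0.00853, g' = -0.4979 → β = 0.6924
  β = 0.6924: g = -0.00012, g' = -0.4838 → β = 0.6922
Converged at β = 0.6922.
Compositions from xᵢ = zᵢ/(1+β(Kᵢ−1)), yᵢ = Kᵢxᵢ:
  MEK: x = 0.0749, y = 0.1708
  cyclohexane: x = 0.1196, y = 0.2272
  1-propanol: x = 0.2001, y = 0.2722
  toluene: x = 0.2862, y = 0.2404
  o-xylene: x = 0.3192, y = 0.0894

y_cyclohexane = 0.2272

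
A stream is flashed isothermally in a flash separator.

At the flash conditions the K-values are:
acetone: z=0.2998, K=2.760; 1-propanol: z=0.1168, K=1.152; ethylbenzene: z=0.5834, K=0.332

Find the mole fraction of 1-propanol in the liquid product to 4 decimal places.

Rachford–Rice: g(ψ) = Σ zᵢ(Kᵢ−1)/(1+ψ(Kᵢ−1)) = 0.
Feasibility: ΣzᵢKᵢ = 1.1557, Σzᵢ/Kᵢ = 1.9672 — both > 1, two phases present.
Newton–Raphson from ψ = 0.5:
  ψ = 0.5000: g = -0.28799, g' = -0.8520 → ψ = 0.1620
  ψ = 0.1620: g = -0.00908, g' = -0.8922 → ψ = 0.1518
  ψ = 0.1518: g = 0.00006, g' = -0.9033 → ψ = 0.1519
Converged at ψ = 0.1519.
Compositions from xᵢ = zᵢ/(1+ψ(Kᵢ−1)), yᵢ = Kᵢxᵢ:
  acetone: x = 0.2366, y = 0.6529
  1-propanol: x = 0.1142, y = 0.1315
  ethylbenzene: x = 0.6493, y = 0.2156

x_1-propanol = 0.1142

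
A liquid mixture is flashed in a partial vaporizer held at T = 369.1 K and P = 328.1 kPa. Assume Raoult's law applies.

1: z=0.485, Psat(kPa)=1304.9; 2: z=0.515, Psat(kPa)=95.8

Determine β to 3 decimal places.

β = 0.512

Raoult's law: Kᵢ = Pᵢˢᵃᵗ/P = Pᵢˢᵃᵗ/328.1.
  K_1 = 1304.9/328.1 = 3.97714, K_2 = 95.8/328.1 = 0.29198
Binary case is linear: z₁(K₁−1)(1+β(K₂−1)) + z₂(K₂−1)(1+β(K₁−1)) = 0
⇒ β = [z₁(K₁−1)+z₂(K₂−1)] / [−(K₁−1)(K₂−1)] = 1.0793/2.1079 = 0.512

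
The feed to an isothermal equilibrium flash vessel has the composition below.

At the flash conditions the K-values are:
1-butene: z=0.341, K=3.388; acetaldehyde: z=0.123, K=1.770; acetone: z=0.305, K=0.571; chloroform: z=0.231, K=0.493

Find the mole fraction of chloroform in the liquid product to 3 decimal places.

x_chloroform = 0.357

Rachford–Rice: g(ψ) = Σ zᵢ(Kᵢ−1)/(1+ψ(Kᵢ−1)) = 0.
Check two-phase: ΣzᵢKᵢ = 1.661 > 1 and Σzᵢ/Kᵢ = 1.173 > 1, so g(0) = 0.661 > 0 and g(1) = -0.173 < 0.
Newton–Raphson from ψ = 0.68:
  ψ = 0.680: g = 0.0090, g' = -0.564 → ψ = 0.696
Converged at ψ = 0.696.
Compositions from xᵢ = zᵢ/(1+ψ(Kᵢ−1)), yᵢ = Kᵢxᵢ:
  1-butene: x = 0.128, y = 0.434
  acetaldehyde: x = 0.080, y = 0.142
  acetone: x = 0.435, y = 0.248
  chloroform: x = 0.357, y = 0.176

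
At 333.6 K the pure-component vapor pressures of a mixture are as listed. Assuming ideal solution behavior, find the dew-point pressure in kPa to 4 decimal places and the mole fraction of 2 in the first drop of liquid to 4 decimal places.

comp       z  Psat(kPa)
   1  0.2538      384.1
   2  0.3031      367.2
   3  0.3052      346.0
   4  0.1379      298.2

At the dew point ψ → 1, so Σzᵢ/Kᵢ = 1 with Kᵢ = Pᵢˢᵃᵗ/P ⇒ 1/P = Σzᵢ/Pᵢˢᵃᵗ.
1/P = 0.2538/384.1 + 0.3031/367.2 + 0.3052/346.0 + 0.1379/298.2 = 0.0028307 ⇒ P = 353.2666 kPa
xᵢ = zᵢP/Pᵢˢᵃᵗ ⇒ x_2 = 0.3031·353.2666/367.2 = 0.2916

Pdew = 353.2666 kPa, x_2 = 0.2916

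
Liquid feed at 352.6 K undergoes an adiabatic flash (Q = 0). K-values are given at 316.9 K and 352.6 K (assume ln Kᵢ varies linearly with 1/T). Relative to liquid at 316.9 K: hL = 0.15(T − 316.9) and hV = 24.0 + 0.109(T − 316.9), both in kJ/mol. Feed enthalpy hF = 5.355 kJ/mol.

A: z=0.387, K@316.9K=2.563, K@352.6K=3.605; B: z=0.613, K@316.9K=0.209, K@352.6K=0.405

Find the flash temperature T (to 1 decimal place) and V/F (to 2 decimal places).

Adiabatic flash: solve Rachford–Rice at each trial T, then check hF = ψ·hV(T) + (1−ψ)·hL(T).
  T = 316.9 K: K = (2.563, 0.209), RR gives ψ = 0.097, H_out = 2.329 kJ/mol
  T = 352.6 K: K = (3.605, 0.405), RR gives ψ = 0.415, H_out = 14.710 kJ/mol
  T = 334.8 K: K = (3.069, 0.296), RR gives ψ = 0.254, H_out = 8.588 kJ/mol
  T = 325.9 K: K = (2.813, 0.250), RR gives ψ = 0.178, H_out = 5.559 kJ/mol
  T = 321.4 K: K = (2.687, 0.229), RR gives ψ = 0.139, H_out = 3.975 kJ/mol
  T = 323.6 K: K = (2.748, 0.239), RR gives ψ = 0.158, H_out = 4.755 kJ/mol
Linear interpolation between T = 323.6 (H_out = 4.755) and T = 325.9 (H_out = 5.559) on hF = 5.355 gives T ≈ 325.3 K, at which ψ = 0.17.

T = 325.3 K, V/F = 0.17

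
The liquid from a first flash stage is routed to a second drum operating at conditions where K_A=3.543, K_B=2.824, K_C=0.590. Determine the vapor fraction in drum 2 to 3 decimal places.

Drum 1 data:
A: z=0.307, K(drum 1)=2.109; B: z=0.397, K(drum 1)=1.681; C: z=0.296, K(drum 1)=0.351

Drum 1:
Rachford–Rice: g(ψ₁) = Σ zᵢ(Kᵢ−1)/(1+ψ₁(Kᵢ−1)) = 0.
g(0) = ΣzᵢKᵢ − 1 = 0.419 and g(1) = 1 − Σzᵢ/Kᵢ = -0.225, so a root lies in (0, 1).
Iterate (Newton) starting at ψ₁ = 0.5:
  ψ₁ = 0.500: g = 0.1363, g' = -0.532 → ψ₁ = 0.756
  ψ₁ = 0.756: g = -0.0137, g' = -0.673 → ψ₁ = 0.736
Converged at ψ₁ = 0.736.
Drum-1 compositions:
  A: x = 0.169, y = 0.357
  B: x = 0.264, y = 0.445
  C: x = 0.566, y = 0.199
Drum-2 feed = drum-1 liquid: z₂ = (0.1691, 0.2645, 0.5664).
Drum 2:
Iterate (Newton) starting at ψ₂ = 0.69:
  ψ₂ = 0.690: g = 0.0458, g' = -0.502 → ψ₂ = 0.781
  ψ₂ = 0.781: g = 0.0012, g' = -0.478 → ψ₂ = 0.784
Converged at ψ₂ = 0.784.
  A: x = 0.056, y = 0.200
  B: x = 0.109, y = 0.307
  C: x = 0.835, y = 0.492

V/F (drum 2) = 0.784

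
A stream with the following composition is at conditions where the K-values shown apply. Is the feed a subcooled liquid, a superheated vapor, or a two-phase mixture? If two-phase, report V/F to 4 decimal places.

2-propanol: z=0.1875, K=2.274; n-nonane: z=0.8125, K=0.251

subcooled liquid

ΣzᵢKᵢ = 0.6303; Σzᵢ/Kᵢ = 3.3195.
Since ΣzᵢKᵢ < 1 the mixture is below its bubble point — single liquid phase.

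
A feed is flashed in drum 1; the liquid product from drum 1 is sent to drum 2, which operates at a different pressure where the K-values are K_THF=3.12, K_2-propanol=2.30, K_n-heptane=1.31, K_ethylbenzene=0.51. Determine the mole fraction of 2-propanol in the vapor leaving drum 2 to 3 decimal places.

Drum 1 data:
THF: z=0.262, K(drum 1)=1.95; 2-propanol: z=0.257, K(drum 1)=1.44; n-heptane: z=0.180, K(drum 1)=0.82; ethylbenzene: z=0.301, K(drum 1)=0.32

y_2-propanol (drum 2) = 0.241

Drum 1:
Let ψ₁ = V/F and solve Σ zᵢ(Kᵢ−1)/(1+ψ₁(Kᵢ−1)) = 0.
Feasibility: ΣzᵢKᵢ = 1.125, Σzᵢ/Kᵢ = 1.473 — both > 1, two phases present.
Iterate (Newton) starting at ψ₁ = 0.5:
  ψ₁ = 0.500: g = -0.0843, g' = -0.469 → ψ₁ = 0.320
  ψ₁ = 0.320: g = -0.0060, g' = -0.411 → ψ₁ = 0.305
Converged at ψ₁ = 0.305.
Drum-1 compositions:
  THF: x = 0.203, y = 0.396
  2-propanol: x = 0.227, y = 0.326
  n-heptane: x = 0.190, y = 0.156
  ethylbenzene: x = 0.380, y = 0.122
Drum-2 feed = drum-1 liquid: z₂ = (0.2031, 0.2266, 0.1905, 0.3799).
Drum 2:
Let ψ₂ = V/F and solve Σ zᵢ(Kᵢ−1)/(1+ψ₂(Kᵢ−1)) = 0.
Check two-phase: ΣzᵢKᵢ = 1.598 > 1 and Σzᵢ/Kᵢ = 1.054 > 1, so g(0) = 0.598 > 0 and g(1) = -0.054 < 0.
Newton–Raphson from ψ₂ = 0.65:
  ψ₂ = 0.650: g = 0.1167, g' = -0.483 → ψ₂ = 0.892
  ψ₂ = 0.892: g = 0.0011, g' = -0.490 → ψ₂ = 0.894
Converged at ψ₂ = 0.894.
  THF: x = 0.070, y = 0.219
  2-propanol: x = 0.105, y = 0.241
  n-heptane: x = 0.149, y = 0.195
  ethylbenzene: x = 0.676, y = 0.345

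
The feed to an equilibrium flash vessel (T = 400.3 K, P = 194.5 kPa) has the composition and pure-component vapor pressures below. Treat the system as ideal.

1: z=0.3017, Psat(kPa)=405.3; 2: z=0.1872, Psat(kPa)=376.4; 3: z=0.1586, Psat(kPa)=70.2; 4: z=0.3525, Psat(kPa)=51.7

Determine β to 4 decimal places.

β = 0.1952

Raoult's law: Kᵢ = Pᵢˢᵃᵗ/P = Pᵢˢᵃᵗ/194.5.
  K_1 = 405.3/194.5 = 2.083805, K_2 = 376.4/194.5 = 1.935219, K_3 = 70.2/194.5 = 0.360925, K_4 = 51.7/194.5 = 0.265810
Let β = V/F and solve Σ zᵢ(Kᵢ−1)/(1+β(Kᵢ−1)) = 0.
Feasibility: ΣzᵢKᵢ = 1.1419, Σzᵢ/Kᵢ = 2.0071 — both > 1, two phases present.
Iterate (Newton) starting at β = 0.5:
  β = 0.5000: g = -0.22651, g' = -0.8393 → β = 0.2301
  β = 0.2301: g = -0.02448, g' = -0.7021 → β = 0.1953
  β = 0.1953: g = -0.00001, g' = -0.7020 → β = 0.1952
Converged at β = 0.1952.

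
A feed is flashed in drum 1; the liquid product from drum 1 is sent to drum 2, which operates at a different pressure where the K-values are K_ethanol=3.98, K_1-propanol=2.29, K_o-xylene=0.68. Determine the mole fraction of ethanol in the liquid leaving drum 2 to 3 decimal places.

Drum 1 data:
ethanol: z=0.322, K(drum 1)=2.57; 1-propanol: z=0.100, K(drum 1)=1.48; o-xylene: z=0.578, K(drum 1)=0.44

x_ethanol (drum 2) = 0.074

Drum 1:
Material balance + equilibrium reduce to Σ zᵢ(Kᵢ−1)/(1+ψ₁(Kᵢ−1)) = 0.
Check two-phase: ΣzᵢKᵢ = 1.230 > 1 and Σzᵢ/Kᵢ = 1.506 > 1, so g(0) = 0.230 > 0 and g(1) = -0.506 < 0.
Newton–Raphson from ψ₁ = 0.5:
  ψ₁ = 0.500: g = -0.1276, g' = -0.614 → ψ₁ = 0.292
  ψ₁ = 0.292: g = 0.0017, g' = -0.650 → ψ₁ = 0.295
Converged at ψ₁ = 0.295.
Drum-1 compositions:
  ethanol: x = 0.220, y = 0.566
  1-propanol: x = 0.088, y = 0.130
  o-xylene: x = 0.692, y = 0.305
Drum-2 feed = drum-1 liquid: z₂ = (0.2201, 0.0876, 0.6923).
Drum 2:
Let ψ₂ = V/F and solve Σ zᵢ(Kᵢ−1)/(1+ψ₂(Kᵢ−1)) = 0.
g(0) = ΣzᵢKᵢ − 1 = 0.547 and g(1) = 1 − Σzᵢ/Kᵢ = -0.112, so a root lies in (0, 1).
Newton–Raphson from ψ₂ = 0.33:
  ψ₂ = 0.330: g = 0.1623, g' = -0.657 → ψ₂ = 0.577
  ψ₂ = 0.577: g = 0.0343, g' = -0.419 → ψ₂ = 0.659
  ψ₂ = 0.659: g = 0.0017, g' = -0.379 → ψ₂ = 0.663
Converged at ψ₂ = 0.663.
  ethanol: x = 0.074, y = 0.294
  1-propanol: x = 0.047, y = 0.108
  o-xylene: x = 0.879, y = 0.598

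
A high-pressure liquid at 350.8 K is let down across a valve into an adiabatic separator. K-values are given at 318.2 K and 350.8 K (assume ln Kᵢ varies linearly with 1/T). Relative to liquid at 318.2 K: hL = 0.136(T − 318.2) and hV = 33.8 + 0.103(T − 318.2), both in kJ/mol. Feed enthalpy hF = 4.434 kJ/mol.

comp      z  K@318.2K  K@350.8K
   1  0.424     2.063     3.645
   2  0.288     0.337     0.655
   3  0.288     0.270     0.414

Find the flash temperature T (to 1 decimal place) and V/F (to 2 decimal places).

Adiabatic flash: solve Rachford–Rice at each trial T, then check hF = ψ·hV(T) + (1−ψ)·hL(T).
  T = 318.2 K: K = (2.063, 0.337, 0.270), RR gives ψ = 0.067, H_out = 2.259 kJ/mol
  T = 350.8 K: K = (3.645, 0.655, 0.414), RR gives ψ = 0.666, H_out = 26.242 kJ/mol
  T = 334.5 K: K = (2.780, 0.477, 0.338), RR gives ψ = 0.389, H_out = 15.167 kJ/mol
  T = 326.4 K: K = (2.406, 0.403, 0.303), RR gives ψ = 0.245, H_out = 9.336 kJ/mol
  T = 322.3 K: K = (2.230, 0.369, 0.286), RR gives ψ = 0.162, H_out = 6.016 kJ/mol
  T = 320.2 K: K = (2.143, 0.352, 0.278), RR gives ψ = 0.115, H_out = 4.158 kJ/mol
Linear interpolation between T = 320.2 (H_out = 4.158) and T = 322.3 (H_out = 6.016) on hF = 4.434 gives T ≈ 320.5 K, at which ψ = 0.12.

T = 320.5 K, V/F = 0.12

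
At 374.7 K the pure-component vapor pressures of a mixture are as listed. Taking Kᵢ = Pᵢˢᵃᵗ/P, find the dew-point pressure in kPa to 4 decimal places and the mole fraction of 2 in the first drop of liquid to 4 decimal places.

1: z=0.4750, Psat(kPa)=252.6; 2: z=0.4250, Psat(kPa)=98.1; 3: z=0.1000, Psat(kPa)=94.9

Pdew = 137.6179 kPa, x_2 = 0.5962

At the dew point ψ → 1, so Σzᵢ/Kᵢ = 1 with Kᵢ = Pᵢˢᵃᵗ/P ⇒ 1/P = Σzᵢ/Pᵢˢᵃᵗ.
1/P = 0.4750/252.6 + 0.4250/98.1 + 0.1000/94.9 = 0.0072665 ⇒ P = 137.6179 kPa
xᵢ = zᵢP/Pᵢˢᵃᵗ ⇒ x_2 = 0.4250·137.6179/98.1 = 0.5962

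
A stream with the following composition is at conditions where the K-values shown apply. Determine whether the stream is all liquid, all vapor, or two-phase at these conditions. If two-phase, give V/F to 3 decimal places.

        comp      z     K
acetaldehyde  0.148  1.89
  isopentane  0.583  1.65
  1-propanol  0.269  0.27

ΣzᵢKᵢ = 1.314; Σzᵢ/Kᵢ = 1.428.
Both exceed 1, so a two-phase solution exists.
Let ψ = V/F and solve Σ zᵢ(Kᵢ−1)/(1+ψ(Kᵢ−1)) = 0.
Newton–Raphson from ψ = 0.5:
  ψ = 0.500: g = 0.0679, g' = -0.552 → ψ = 0.623
  ψ = 0.623: g = -0.0057, g' = -0.656 → ψ = 0.614
Converged at ψ = 0.614.

two-phase, V/F = 0.614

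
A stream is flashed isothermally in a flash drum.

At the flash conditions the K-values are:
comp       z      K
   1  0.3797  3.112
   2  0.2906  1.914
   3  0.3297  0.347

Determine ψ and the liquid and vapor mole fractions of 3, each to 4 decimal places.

ψ = 0.8009, x_3 = 0.6911, y_3 = 0.2398

Let ψ = V/F and solve Σ zᵢ(Kᵢ−1)/(1+ψ(Kᵢ−1)) = 0.
Feasibility: ΣzᵢKᵢ = 1.8522, Σzᵢ/Kᵢ = 1.2240 — both > 1, two phases present.
Newton iteration, ψ⁰ = 0.5:
  ψ = 0.5000: g = 0.25268, g' = -0.8250 → ψ = 0.8063
  ψ = 0.8063: g = -0.00508, g' = -0.9394 → ψ = 0.8009
Converged at ψ = 0.8009.
Compositions from xᵢ = zᵢ/(1+ψ(Kᵢ−1)), yᵢ = Kᵢxᵢ:
  1: x = 0.1411, y = 0.4390
  2: x = 0.1678, y = 0.3211
  3: x = 0.6911, y = 0.2398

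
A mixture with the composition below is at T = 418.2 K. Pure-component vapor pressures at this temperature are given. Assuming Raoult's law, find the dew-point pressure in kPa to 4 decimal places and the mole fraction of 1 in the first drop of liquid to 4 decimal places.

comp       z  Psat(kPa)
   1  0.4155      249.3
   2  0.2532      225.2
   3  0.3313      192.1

At the dew point ψ → 1, so Σzᵢ/Kᵢ = 1 with Kᵢ = Pᵢˢᵃᵗ/P ⇒ 1/P = Σzᵢ/Pᵢˢᵃᵗ.
1/P = 0.4155/249.3 + 0.2532/225.2 + 0.3313/192.1 = 0.0045156 ⇒ P = 221.4534 kPa
xᵢ = zᵢP/Pᵢˢᵃᵗ ⇒ x_1 = 0.4155·221.4534/249.3 = 0.3691

Pdew = 221.4534 kPa, x_1 = 0.3691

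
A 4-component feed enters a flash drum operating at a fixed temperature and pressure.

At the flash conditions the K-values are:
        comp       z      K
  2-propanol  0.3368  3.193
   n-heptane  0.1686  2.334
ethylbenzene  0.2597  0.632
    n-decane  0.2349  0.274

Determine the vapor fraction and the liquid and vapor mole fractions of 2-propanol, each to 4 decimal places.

Let ψ = V/F and solve Σ zᵢ(Kᵢ−1)/(1+ψ(Kᵢ−1)) = 0.
Check two-phase: ΣzᵢKᵢ = 1.6974 > 1 and Σzᵢ/Kᵢ = 1.4459 > 1, so g(0) = 0.6974 > 0 and g(1) = -0.4459 < 0.
Newton–Raphson from ψ = 0.64:
  ψ = 0.6400: g = -0.01493, g' = -0.8599 → ψ = 0.6226
  ψ = 0.6226: g = -0.00008, g' = -0.8505 → ψ = 0.6225
Converged at ψ = 0.6225.
Compositions from xᵢ = zᵢ/(1+ψ(Kᵢ−1)), yᵢ = Kᵢxᵢ:
  2-propanol: x = 0.1424, y = 0.4547
  n-heptane: x = 0.0921, y = 0.2150
  ethylbenzene: x = 0.3369, y = 0.2129
  n-decane: x = 0.4286, y = 0.1174

ψ = 0.6225, x_2-propanol = 0.1424, y_2-propanol = 0.4547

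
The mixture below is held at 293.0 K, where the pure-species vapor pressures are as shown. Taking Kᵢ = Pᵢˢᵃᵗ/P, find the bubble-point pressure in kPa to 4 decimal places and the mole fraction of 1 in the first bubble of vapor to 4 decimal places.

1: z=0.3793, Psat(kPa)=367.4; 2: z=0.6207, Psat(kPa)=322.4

At the bubble point ψ → 0, so ΣzᵢKᵢ = 1 with Kᵢ = Pᵢˢᵃᵗ/P ⇒ P = ΣzᵢPᵢˢᵃᵗ.
P = 0.3793·367.4 + 0.6207·322.4 = 339.4685 kPa
yᵢ = zᵢPᵢˢᵃᵗ/P ⇒ y_1 = 0.3793·367.4/339.4685 = 0.4105

Pbub = 339.4685 kPa, y_1 = 0.4105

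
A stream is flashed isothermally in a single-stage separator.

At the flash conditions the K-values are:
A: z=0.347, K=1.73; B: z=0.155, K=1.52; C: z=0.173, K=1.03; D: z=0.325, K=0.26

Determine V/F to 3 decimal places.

Rachford–Rice: g(V/F) = Σ zᵢ(Kᵢ−1)/(1+V/F(Kᵢ−1)) = 0.
Check two-phase: ΣzᵢKᵢ = 1.099 > 1 and Σzᵢ/Kᵢ = 1.721 > 1, so g(0) = 0.099 > 0 and g(1) = -0.721 < 0.
Newton–Raphson from V/F = 0.5:
  V/F = 0.500: g = -0.1271, g' = -0.574 → V/F = 0.279
  V/F = 0.279: g = -0.0169, g' = -0.442 → V/F = 0.240
Converged at V/F = 0.240.

V/F = 0.240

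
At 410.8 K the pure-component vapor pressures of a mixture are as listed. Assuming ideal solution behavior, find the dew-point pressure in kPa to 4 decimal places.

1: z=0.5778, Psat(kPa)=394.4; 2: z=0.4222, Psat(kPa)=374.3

Pdew = 385.6563 kPa

At the dew point ψ → 1, so Σzᵢ/Kᵢ = 1 with Kᵢ = Pᵢˢᵃᵗ/P ⇒ 1/P = Σzᵢ/Pᵢˢᵃᵗ.
1/P = 0.5778/394.4 + 0.4222/374.3 = 0.0025930 ⇒ P = 385.6563 kPa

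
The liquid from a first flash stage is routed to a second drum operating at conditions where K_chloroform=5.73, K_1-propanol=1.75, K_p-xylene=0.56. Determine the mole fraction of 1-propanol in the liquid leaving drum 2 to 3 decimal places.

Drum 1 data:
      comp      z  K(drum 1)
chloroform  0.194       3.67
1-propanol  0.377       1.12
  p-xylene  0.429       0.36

x_1-propanol (drum 2) = 0.249

Drum 1:
Rachford–Rice: g(ψ₁) = Σ zᵢ(Kᵢ−1)/(1+ψ₁(Kᵢ−1)) = 0.
g(0) = ΣzᵢKᵢ − 1 = 0.289 and g(1) = 1 − Σzᵢ/Kᵢ = -0.581, so a root lies in (0, 1).
Iterate (Newton) starting at ψ₁ = 0.5:
  ψ₁ = 0.500: g = -0.1393, g' = -0.639 → ψ₁ = 0.282
  ψ₁ = 0.282: g = 0.0043, g' = -0.717 → ψ₁ = 0.288
Converged at ψ₁ = 0.288.
Drum-1 compositions:
  chloroform: x = 0.110, y = 0.403
  1-propanol: x = 0.364, y = 0.408
  p-xylene: x = 0.526, y = 0.189
Drum-2 feed = drum-1 liquid: z₂ = (0.1097, 0.3644, 0.5259).
Drum 2:
Let ψ₂ = V/F and solve Σ zᵢ(Kᵢ−1)/(1+ψ₂(Kᵢ−1)) = 0.
Feasibility: ΣzᵢKᵢ = 1.561, Σzᵢ/Kᵢ = 1.166 — both > 1, two phases present.
Iterate (Newton) starting at ψ₂ = 0.48:
  ψ₂ = 0.480: g = 0.0662, g' = -0.504 → ψ₂ = 0.611
  ψ₂ = 0.611: g = 0.0041, g' = -0.449 → ψ₂ = 0.621
Converged at ψ₂ = 0.621.
  chloroform: x = 0.028, y = 0.160
  1-propanol: x = 0.249, y = 0.435
  p-xylene: x = 0.723, y = 0.405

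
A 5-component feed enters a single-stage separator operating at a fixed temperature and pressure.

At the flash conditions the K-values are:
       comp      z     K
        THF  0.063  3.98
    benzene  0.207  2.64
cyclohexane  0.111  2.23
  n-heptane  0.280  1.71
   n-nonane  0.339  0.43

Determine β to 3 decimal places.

β = 0.866

Rachford–Rice: g(β) = Σ zᵢ(Kᵢ−1)/(1+β(Kᵢ−1)) = 0.
g(0) = ΣzᵢKᵢ − 1 = 0.669 and g(1) = 1 − Σzᵢ/Kᵢ = -0.096, so a root lies in (0, 1).
Iterate (Newton) starting at β = 0.56:
  β = 0.560: g = 0.1866, g' = -0.599 → β = 0.872
  β = 0.872: g = -0.0034, g' = -0.666 → β = 0.867
  β = 0.867: g = -0.0000, g' = -0.662 → β = 0.866
Converged at β = 0.866.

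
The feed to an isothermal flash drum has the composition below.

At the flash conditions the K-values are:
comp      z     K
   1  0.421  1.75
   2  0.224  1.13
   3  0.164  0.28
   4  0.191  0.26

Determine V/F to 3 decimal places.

Material balance + equilibrium reduce to Σ zᵢ(Kᵢ−1)/(1+V/F(Kᵢ−1)) = 0.
Check two-phase: ΣzᵢKᵢ = 1.085 > 1 and Σzᵢ/Kᵢ = 1.759 > 1, so g(0) = 0.085 > 0 and g(1) = -0.759 < 0.
Newton iteration, V/F⁰ = 0.31:
  V/F = 0.310: g = -0.0512, g' = -0.476 → V/F = 0.202
  V/F = 0.202: g = -0.0020, g' = -0.443 → V/F = 0.198
Converged at V/F = 0.198.

V/F = 0.198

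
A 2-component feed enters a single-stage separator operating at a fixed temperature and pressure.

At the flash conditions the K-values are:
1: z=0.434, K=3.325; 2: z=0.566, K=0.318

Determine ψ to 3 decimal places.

ψ = 0.393

Let ψ = V/F and solve Σ zᵢ(Kᵢ−1)/(1+ψ(Kᵢ−1)) = 0.
Feasibility: ΣzᵢKᵢ = 1.623, Σzᵢ/Kᵢ = 1.910 — both > 1, two phases present.
Iterate (Newton) starting at ψ = 0.42:
  ψ = 0.420: g = -0.0304, g' = -1.118 → ψ = 0.393
Converged at ψ = 0.393.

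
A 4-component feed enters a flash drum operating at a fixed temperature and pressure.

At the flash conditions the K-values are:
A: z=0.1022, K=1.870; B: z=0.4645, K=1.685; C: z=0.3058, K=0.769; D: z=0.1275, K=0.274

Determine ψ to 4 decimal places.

ψ = 0.6950

Material balance + equilibrium reduce to Σ zᵢ(Kᵢ−1)/(1+ψ(Kᵢ−1)) = 0.
Feasibility: ΣzᵢKᵢ = 1.2439, Σzᵢ/Kᵢ = 1.1933 — both > 1, two phases present.
Newton iteration, ψ⁰ = 0.65:
  ψ = 0.6500: g = 0.01855, g' = -0.3995 → ψ = 0.6964
  ψ = 0.6964: g = -0.00064, g' = -0.4280 → ψ = 0.6950
Converged at ψ = 0.6950.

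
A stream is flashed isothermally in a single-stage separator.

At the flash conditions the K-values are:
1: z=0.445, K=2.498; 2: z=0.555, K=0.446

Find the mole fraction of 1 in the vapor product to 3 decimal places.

Material balance + equilibrium reduce to Σ zᵢ(Kᵢ−1)/(1+β(Kᵢ−1)) = 0.
Feasibility: ΣzᵢKᵢ = 1.359, Σzᵢ/Kᵢ = 1.423 — both > 1, two phases present.
Binary case is linear: z₁(K₁−1)(1+β(K₂−1)) + z₂(K₂−1)(1+β(K₁−1)) = 0
⇒ β = [z₁(K₁−1)+z₂(K₂−1)] / [−(K₁−1)(K₂−1)] = 0.3591/0.8299 = 0.433
Compositions from xᵢ = zᵢ/(1+β(Kᵢ−1)), yᵢ = Kᵢxᵢ:
  1: x = 0.270, y = 0.674
  2: x = 0.730, y = 0.326

y_1 = 0.674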